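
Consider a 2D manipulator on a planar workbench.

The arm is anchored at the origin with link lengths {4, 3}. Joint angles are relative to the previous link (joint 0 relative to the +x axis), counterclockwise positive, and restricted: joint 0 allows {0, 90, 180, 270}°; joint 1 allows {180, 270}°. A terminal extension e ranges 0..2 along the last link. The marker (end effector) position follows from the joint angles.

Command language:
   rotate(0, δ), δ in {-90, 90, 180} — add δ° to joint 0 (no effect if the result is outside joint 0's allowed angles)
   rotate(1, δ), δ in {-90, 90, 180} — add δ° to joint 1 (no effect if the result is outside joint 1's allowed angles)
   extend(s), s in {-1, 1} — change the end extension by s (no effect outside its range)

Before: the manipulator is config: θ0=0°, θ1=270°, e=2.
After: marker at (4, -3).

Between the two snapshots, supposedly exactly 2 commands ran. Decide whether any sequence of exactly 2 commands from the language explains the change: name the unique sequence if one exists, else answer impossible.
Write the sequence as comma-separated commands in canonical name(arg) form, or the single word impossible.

start: config: θ0=0°, θ1=270°, e=2
step 1 (extend(-1)): config: θ0=0°, θ1=270°, e=1
step 2 (extend(-1)): config: θ0=0°, θ1=270°, e=0
all 64 alternatives checked — unique.

extend(-1), extend(-1)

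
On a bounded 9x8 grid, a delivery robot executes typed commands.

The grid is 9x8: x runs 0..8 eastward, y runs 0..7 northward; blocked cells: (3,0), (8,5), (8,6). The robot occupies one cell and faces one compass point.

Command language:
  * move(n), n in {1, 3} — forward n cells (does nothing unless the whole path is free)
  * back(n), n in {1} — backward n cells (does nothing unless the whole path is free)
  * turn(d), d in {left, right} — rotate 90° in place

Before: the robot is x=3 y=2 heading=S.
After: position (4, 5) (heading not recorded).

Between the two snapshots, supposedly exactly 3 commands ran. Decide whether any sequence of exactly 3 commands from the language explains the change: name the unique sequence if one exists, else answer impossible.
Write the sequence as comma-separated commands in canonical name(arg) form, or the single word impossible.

impossible

checked all 3-command options: none fits.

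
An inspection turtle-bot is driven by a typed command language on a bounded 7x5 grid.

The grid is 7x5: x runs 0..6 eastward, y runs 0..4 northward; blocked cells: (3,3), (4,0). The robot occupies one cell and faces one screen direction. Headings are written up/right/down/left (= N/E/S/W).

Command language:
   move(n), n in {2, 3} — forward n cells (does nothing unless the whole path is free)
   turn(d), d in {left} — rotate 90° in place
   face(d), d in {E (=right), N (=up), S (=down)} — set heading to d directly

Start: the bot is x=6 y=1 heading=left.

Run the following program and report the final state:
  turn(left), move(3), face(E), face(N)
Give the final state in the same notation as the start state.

x=6 y=1 heading=up

start: x=6 y=1 heading=left
step 1 (turn(left)): x=6 y=1 heading=down
step 2 (move(3)): x=6 y=1 heading=down
step 3 (face(E)): x=6 y=1 heading=right
step 4 (face(N)): x=6 y=1 heading=up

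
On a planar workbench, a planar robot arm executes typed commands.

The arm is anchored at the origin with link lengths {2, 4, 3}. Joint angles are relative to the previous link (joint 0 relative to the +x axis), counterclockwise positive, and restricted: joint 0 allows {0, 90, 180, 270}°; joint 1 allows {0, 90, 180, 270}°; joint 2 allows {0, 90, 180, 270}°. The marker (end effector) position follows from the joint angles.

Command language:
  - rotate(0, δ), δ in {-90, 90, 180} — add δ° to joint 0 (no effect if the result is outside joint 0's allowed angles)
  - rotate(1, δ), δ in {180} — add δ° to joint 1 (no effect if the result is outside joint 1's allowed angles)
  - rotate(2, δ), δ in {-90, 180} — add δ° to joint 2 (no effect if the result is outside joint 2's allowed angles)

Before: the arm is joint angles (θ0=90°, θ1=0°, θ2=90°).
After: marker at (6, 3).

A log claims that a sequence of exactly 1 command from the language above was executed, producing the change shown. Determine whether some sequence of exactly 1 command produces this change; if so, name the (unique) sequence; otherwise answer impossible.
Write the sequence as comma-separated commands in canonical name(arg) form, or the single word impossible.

from: joint angles (θ0=90°, θ1=0°, θ2=90°)
t=1 rotate(0, -90) ⇒ joint angles (θ0=0°, θ1=0°, θ2=90°)
no other 1-command option fits: unique.

rotate(0, -90)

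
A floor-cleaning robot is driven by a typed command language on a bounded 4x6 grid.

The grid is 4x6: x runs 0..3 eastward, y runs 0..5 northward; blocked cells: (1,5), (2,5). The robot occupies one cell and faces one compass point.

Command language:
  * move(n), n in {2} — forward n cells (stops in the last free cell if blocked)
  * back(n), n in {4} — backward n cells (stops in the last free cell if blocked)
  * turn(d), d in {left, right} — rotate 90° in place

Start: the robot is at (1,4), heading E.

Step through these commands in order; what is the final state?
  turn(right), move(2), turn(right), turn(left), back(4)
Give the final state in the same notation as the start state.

start: at (1,4), heading E
t=1 turn(right) ⇒ at (1,4), heading S
t=2 move(2) ⇒ at (1,2), heading S
t=3 turn(right) ⇒ at (1,2), heading W
t=4 turn(left) ⇒ at (1,2), heading S
t=5 back(4) ⇒ at (1,4), heading S

at (1,4), heading S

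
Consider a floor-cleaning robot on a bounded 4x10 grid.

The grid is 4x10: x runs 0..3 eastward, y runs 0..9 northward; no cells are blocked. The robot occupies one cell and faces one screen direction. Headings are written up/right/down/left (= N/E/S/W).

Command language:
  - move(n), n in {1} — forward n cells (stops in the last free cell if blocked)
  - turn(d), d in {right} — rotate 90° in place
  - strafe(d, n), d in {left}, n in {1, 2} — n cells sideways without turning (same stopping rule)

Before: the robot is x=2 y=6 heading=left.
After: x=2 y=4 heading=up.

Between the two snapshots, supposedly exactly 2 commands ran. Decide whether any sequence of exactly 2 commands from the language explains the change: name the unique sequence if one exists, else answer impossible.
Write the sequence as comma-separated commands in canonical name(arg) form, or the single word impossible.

key: order matters: swapping strafe(left, 2) and turn(right) lands elsewhere
begin: x=2 y=6 heading=left
[1] after strafe(left, 2): x=2 y=4 heading=left
[2] after turn(right): x=2 y=4 heading=up
no rival 2-sequence matches.

strafe(left, 2), turn(right)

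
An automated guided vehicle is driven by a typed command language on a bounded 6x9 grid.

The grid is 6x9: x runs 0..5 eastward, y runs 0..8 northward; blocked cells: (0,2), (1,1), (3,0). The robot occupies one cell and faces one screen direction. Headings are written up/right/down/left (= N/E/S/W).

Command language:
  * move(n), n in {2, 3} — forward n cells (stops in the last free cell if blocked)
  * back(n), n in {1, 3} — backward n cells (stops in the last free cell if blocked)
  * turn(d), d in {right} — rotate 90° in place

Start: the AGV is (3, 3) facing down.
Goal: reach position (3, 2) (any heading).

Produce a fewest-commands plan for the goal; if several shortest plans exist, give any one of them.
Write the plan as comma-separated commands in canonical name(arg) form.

move(3), back(1)

begin: (3, 3) facing down
[1] after move(3): (3, 1) facing down
[2] after back(1): (3, 2) facing down
nothing shorter than 2 reaches the goal.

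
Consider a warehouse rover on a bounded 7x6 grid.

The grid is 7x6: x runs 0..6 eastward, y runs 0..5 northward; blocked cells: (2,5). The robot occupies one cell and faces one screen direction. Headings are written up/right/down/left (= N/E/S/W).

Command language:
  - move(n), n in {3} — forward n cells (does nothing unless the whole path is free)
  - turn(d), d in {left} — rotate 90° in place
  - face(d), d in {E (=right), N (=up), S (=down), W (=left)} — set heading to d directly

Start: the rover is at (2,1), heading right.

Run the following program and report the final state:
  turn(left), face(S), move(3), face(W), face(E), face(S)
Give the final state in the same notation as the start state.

start: at (2,1), heading right
t=1 turn(left) ⇒ at (2,1), heading up
t=2 face(S) ⇒ at (2,1), heading down
t=3 move(3) ⇒ at (2,1), heading down
t=4 face(W) ⇒ at (2,1), heading left
t=5 face(E) ⇒ at (2,1), heading right
t=6 face(S) ⇒ at (2,1), heading down

at (2,1), heading down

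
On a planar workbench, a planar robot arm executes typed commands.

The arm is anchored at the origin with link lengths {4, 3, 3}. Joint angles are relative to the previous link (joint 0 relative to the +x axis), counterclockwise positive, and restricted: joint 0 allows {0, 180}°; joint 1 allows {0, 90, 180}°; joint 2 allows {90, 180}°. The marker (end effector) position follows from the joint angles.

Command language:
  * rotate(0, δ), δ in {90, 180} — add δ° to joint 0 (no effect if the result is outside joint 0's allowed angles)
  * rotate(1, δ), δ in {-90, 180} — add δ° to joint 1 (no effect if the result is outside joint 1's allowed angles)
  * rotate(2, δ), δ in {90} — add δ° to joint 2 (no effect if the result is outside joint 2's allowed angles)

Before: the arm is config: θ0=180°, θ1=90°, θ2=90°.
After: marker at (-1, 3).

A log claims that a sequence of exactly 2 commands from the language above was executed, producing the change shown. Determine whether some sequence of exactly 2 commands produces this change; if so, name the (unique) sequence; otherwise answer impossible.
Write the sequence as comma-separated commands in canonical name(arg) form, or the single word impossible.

key: running rotate(1, 180) before rotate(1, -90) would end elsewhere — order is forced
t0: config: θ0=180°, θ1=90°, θ2=90°
[1] after rotate(1, -90): config: θ0=180°, θ1=0°, θ2=90°
[2] after rotate(1, 180): config: θ0=180°, θ1=180°, θ2=90°
no other 2-command option fits: unique.

rotate(1, -90), rotate(1, 180)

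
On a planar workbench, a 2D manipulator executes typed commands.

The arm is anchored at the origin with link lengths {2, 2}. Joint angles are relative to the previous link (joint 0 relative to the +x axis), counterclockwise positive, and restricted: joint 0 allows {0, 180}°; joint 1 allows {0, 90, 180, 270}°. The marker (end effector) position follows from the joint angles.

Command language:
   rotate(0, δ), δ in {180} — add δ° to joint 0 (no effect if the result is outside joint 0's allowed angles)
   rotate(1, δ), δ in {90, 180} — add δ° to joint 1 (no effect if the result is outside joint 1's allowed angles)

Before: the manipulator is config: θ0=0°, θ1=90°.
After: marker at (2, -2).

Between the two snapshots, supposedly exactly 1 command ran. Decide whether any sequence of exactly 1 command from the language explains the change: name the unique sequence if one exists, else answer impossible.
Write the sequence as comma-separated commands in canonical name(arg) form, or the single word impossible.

rotate(1, 180)

t0: config: θ0=0°, θ1=90°
[1] after rotate(1, 180): config: θ0=0°, θ1=270°
no other 1-command option fits: unique.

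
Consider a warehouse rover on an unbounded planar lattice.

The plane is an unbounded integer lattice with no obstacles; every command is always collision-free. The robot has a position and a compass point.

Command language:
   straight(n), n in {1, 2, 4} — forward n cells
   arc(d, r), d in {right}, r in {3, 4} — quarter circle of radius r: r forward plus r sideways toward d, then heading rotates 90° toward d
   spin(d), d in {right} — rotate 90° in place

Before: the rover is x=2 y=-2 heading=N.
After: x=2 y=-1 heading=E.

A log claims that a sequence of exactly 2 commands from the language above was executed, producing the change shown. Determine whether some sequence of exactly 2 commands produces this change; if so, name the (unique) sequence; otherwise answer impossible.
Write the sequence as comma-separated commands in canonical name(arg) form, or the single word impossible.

key: order matters: swapping straight(1) and spin(right) lands elsewhere
initial: x=2 y=-2 heading=N
[1] after straight(1): x=2 y=-1 heading=N
[2] after spin(right): x=2 y=-1 heading=E
all 36 alternatives checked — unique.

straight(1), spin(right)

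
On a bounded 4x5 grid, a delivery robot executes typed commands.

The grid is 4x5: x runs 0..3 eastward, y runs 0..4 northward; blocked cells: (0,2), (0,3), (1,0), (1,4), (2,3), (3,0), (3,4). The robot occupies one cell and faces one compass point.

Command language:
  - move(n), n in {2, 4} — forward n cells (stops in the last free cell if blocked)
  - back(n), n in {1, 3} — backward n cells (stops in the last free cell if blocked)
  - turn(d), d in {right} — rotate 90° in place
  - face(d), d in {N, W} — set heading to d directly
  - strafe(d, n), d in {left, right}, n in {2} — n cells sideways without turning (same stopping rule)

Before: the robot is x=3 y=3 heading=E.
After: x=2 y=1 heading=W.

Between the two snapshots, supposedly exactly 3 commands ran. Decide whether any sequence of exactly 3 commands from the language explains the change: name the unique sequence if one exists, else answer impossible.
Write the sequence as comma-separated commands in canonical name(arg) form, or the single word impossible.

strafe(right, 2), back(1), face(W)

key: cell and facing (now W) both changed — the 3 commands mix motion and turning
t0: x=3 y=3 heading=E
step 1 (strafe(right, 2)): x=3 y=1 heading=E
step 2 (back(1)): x=2 y=1 heading=E
step 3 (face(W)): x=2 y=1 heading=W
no other 3-command option fits: unique.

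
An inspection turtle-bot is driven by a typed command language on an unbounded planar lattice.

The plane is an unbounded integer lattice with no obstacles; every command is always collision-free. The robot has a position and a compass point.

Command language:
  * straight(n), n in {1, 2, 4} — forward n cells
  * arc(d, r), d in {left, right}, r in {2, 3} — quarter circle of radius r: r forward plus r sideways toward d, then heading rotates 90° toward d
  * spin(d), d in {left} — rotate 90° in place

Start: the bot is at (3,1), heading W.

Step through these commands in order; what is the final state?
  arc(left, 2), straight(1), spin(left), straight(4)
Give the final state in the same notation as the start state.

at (5,-2), heading E

start: at (3,1), heading W
t=1 arc(left, 2) ⇒ at (1,-1), heading S
t=2 straight(1) ⇒ at (1,-2), heading S
t=3 spin(left) ⇒ at (1,-2), heading E
t=4 straight(4) ⇒ at (5,-2), heading E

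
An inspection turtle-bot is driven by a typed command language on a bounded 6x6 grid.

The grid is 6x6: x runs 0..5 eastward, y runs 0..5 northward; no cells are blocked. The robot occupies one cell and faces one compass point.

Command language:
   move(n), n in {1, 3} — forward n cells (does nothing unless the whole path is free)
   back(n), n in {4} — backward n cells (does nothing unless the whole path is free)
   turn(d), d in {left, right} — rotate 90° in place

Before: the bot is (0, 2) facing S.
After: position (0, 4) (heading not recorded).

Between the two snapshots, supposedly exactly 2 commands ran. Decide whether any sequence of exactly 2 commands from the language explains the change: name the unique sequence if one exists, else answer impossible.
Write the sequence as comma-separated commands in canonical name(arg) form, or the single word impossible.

every 2-command combo misses the target.

impossible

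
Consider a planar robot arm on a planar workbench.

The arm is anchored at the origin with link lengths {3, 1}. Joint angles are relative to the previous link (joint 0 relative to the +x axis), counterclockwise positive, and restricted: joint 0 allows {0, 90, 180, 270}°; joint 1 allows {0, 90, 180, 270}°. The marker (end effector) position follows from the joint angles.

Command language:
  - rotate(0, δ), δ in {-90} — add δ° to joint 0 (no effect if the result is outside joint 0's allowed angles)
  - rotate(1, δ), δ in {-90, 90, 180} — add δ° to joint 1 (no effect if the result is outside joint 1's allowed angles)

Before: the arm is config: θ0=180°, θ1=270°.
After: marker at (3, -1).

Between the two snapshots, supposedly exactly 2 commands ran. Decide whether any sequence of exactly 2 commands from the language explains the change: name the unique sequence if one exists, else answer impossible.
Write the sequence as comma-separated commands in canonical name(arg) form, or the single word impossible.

rotate(0, -90), rotate(0, -90)

initial: config: θ0=180°, θ1=270°
1. rotate(0, -90) → config: θ0=90°, θ1=270°
2. rotate(0, -90) → config: θ0=0°, θ1=270°
no other 2-command option fits: unique.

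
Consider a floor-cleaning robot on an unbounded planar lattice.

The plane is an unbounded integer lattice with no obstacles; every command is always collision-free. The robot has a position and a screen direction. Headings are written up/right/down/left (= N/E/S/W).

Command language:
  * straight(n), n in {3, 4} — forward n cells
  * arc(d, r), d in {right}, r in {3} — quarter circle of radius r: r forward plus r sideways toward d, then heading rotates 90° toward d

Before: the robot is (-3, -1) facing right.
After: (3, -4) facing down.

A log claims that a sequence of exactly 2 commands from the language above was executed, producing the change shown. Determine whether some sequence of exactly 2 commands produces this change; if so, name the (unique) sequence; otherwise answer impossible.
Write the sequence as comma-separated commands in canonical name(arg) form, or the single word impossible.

straight(3), arc(right, 3)

key: cell and facing (now S) both changed — the 2 commands mix motion and turning
t0: (-3, -1) facing right
[1] after straight(3): (0, -1) facing right
[2] after arc(right, 3): (3, -4) facing down
uniquely the one of 9 2-step routes that fits.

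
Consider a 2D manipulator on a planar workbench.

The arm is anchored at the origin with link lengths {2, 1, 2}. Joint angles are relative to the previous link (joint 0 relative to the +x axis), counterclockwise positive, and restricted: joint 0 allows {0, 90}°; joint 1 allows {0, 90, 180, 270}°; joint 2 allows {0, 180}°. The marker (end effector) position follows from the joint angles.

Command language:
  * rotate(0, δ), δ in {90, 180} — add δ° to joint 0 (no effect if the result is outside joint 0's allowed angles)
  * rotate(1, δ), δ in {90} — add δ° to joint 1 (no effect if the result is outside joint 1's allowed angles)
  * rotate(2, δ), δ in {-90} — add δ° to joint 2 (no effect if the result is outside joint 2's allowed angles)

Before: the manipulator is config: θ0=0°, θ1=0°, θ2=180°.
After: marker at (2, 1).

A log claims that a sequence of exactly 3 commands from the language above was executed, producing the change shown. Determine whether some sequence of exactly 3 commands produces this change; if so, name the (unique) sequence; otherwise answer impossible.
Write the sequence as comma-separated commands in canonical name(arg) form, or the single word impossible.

rotate(1, 90), rotate(1, 90), rotate(1, 90)

t0: config: θ0=0°, θ1=0°, θ2=180°
step 1 (rotate(1, 90)): config: θ0=0°, θ1=90°, θ2=180°
step 2 (rotate(1, 90)): config: θ0=0°, θ1=180°, θ2=180°
step 3 (rotate(1, 90)): config: θ0=0°, θ1=270°, θ2=180°
uniquely the one of 64 3-step routes that fits.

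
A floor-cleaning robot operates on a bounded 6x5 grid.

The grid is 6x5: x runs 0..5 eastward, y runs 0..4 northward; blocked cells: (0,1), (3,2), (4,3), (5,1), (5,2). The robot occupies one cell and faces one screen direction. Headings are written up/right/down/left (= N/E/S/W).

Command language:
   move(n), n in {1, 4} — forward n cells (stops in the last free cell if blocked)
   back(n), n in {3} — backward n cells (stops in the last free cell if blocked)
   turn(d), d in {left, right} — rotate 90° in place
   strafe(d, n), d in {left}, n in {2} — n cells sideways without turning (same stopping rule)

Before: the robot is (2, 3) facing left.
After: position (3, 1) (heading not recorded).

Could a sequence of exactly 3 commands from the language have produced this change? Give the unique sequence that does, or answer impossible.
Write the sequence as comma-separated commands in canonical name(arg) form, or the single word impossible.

strafe(left, 2), back(3), move(1)

key: running move(1) before strafe(left, 2) would end elsewhere — order is forced
begin: (2, 3) facing left
[1] after strafe(left, 2): (2, 1) facing left
[2] after back(3): (4, 1) facing left
[3] after move(1): (3, 1) facing left
all 216 alternatives checked — unique.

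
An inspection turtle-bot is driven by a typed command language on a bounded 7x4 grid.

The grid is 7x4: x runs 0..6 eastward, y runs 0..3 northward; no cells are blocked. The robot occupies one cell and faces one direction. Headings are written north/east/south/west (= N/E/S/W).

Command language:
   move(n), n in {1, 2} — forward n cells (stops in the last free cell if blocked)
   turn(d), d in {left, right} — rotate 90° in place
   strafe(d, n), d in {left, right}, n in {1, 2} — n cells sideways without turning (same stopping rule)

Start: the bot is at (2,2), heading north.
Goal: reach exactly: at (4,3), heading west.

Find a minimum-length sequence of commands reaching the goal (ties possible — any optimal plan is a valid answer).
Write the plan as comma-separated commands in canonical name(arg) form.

strafe(right, 2), turn(left), strafe(right, 1)

from: at (2,2), heading north
[1] after strafe(right, 2): at (4,2), heading north
[2] after turn(left): at (4,2), heading west
[3] after strafe(right, 1): at (4,3), heading west
nothing shorter than 3 reaches the goal.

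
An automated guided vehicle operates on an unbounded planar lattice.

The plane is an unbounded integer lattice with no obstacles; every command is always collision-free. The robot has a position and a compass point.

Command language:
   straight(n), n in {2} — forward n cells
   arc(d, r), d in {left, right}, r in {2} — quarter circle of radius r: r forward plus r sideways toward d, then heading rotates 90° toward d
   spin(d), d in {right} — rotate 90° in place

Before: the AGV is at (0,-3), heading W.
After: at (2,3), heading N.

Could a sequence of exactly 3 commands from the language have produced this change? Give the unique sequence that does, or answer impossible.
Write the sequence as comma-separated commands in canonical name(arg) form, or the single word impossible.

arc(right, 2), arc(right, 2), arc(left, 2)

key: running arc(left, 2) before arc(right, 2) would end elsewhere — order is forced
start: at (0,-3), heading W
t=1 arc(right, 2) ⇒ at (-2,-1), heading N
t=2 arc(right, 2) ⇒ at (0,1), heading E
t=3 arc(left, 2) ⇒ at (2,3), heading N
all 64 alternatives checked — unique.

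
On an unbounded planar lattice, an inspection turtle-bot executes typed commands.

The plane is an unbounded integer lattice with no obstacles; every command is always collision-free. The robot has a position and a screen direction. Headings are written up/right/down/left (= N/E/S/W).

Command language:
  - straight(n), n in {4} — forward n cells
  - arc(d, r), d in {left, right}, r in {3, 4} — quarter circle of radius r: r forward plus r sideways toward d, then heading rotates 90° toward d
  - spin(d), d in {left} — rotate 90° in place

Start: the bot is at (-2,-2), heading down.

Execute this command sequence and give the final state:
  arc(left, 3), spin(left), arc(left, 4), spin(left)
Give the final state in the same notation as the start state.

at (-3,-1), heading down

from: at (-2,-2), heading down
step 1 (arc(left, 3)): at (1,-5), heading right
step 2 (spin(left)): at (1,-5), heading up
step 3 (arc(left, 4)): at (-3,-1), heading left
step 4 (spin(left)): at (-3,-1), heading down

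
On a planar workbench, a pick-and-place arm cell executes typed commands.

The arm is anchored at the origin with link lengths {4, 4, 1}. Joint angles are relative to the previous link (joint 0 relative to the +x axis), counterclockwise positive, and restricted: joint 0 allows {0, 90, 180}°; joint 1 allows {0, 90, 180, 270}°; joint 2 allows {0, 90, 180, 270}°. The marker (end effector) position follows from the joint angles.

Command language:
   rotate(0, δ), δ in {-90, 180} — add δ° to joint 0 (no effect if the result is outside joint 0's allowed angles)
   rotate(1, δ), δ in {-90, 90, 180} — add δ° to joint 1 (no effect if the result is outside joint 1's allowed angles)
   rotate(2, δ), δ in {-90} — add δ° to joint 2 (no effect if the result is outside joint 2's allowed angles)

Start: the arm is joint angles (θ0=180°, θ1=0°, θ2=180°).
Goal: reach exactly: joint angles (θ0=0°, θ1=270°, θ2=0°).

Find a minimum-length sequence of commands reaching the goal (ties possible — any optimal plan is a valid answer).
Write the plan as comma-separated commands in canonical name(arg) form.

begin: joint angles (θ0=180°, θ1=0°, θ2=180°)
t=1 rotate(0, 180) ⇒ joint angles (θ0=0°, θ1=0°, θ2=180°)
t=2 rotate(2, -90) ⇒ joint angles (θ0=0°, θ1=0°, θ2=90°)
t=3 rotate(2, -90) ⇒ joint angles (θ0=0°, θ1=0°, θ2=0°)
t=4 rotate(1, -90) ⇒ joint angles (θ0=0°, θ1=270°, θ2=0°)
shorter routes all fall short; 4 is best.

rotate(0, 180), rotate(2, -90), rotate(2, -90), rotate(1, -90)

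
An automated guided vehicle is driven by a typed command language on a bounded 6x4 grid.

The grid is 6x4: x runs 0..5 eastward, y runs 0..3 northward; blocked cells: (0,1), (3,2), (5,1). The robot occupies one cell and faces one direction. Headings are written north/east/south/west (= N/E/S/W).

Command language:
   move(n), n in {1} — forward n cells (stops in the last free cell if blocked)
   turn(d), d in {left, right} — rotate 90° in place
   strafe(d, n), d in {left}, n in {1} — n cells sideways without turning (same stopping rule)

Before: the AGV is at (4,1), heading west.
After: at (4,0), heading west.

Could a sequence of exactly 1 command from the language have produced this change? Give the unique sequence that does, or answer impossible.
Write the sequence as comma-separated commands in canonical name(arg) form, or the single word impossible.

strafe(left, 1)

key: heading stays W — the single command does not turn
initial: at (4,1), heading west
1. strafe(left, 1) → at (4,0), heading west
all 4 alternatives checked — unique.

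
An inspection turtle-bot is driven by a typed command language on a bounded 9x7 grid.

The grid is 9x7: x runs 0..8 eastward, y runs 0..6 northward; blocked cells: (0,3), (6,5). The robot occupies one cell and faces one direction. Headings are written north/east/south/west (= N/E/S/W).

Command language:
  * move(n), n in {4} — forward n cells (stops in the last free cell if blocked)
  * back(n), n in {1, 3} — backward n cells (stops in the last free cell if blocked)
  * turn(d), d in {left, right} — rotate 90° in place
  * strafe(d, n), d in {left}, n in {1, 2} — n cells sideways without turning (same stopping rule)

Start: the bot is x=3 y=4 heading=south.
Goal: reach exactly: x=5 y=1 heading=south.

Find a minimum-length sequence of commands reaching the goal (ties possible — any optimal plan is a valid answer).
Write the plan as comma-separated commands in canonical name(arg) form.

strafe(left, 2), move(4), back(1)

t0: x=3 y=4 heading=south
t=1 strafe(left, 2) ⇒ x=5 y=4 heading=south
t=2 move(4) ⇒ x=5 y=0 heading=south
t=3 back(1) ⇒ x=5 y=1 heading=south
shorter routes all fall short; 3 is best.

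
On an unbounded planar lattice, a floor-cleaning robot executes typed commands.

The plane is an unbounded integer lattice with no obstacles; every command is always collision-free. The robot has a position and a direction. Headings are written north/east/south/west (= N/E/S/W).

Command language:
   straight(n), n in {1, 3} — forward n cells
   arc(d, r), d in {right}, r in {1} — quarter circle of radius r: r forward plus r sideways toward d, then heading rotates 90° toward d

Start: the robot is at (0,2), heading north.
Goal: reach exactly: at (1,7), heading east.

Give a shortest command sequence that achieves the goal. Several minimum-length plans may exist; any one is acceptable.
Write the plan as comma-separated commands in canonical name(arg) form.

straight(3), straight(1), arc(right, 1)

from: at (0,2), heading north
1. straight(3) → at (0,5), heading north
2. straight(1) → at (0,6), heading north
3. arc(right, 1) → at (1,7), heading east
shorter routes all fall short; 3 is best.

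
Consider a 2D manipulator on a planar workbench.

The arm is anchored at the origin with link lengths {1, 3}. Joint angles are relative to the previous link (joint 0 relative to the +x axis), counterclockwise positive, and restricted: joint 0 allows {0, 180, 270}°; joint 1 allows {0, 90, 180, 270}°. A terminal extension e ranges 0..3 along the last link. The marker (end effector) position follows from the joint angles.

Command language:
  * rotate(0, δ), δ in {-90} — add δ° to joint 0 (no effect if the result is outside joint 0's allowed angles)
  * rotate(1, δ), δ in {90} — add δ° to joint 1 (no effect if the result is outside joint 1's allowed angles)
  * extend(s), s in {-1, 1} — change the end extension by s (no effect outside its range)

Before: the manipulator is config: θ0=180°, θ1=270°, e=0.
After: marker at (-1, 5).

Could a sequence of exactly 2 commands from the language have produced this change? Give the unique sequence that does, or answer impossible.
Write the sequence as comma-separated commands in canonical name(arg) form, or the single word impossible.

t0: config: θ0=180°, θ1=270°, e=0
t=1 extend(1) ⇒ config: θ0=180°, θ1=270°, e=1
t=2 extend(1) ⇒ config: θ0=180°, θ1=270°, e=2
no other 2-command option fits: unique.

extend(1), extend(1)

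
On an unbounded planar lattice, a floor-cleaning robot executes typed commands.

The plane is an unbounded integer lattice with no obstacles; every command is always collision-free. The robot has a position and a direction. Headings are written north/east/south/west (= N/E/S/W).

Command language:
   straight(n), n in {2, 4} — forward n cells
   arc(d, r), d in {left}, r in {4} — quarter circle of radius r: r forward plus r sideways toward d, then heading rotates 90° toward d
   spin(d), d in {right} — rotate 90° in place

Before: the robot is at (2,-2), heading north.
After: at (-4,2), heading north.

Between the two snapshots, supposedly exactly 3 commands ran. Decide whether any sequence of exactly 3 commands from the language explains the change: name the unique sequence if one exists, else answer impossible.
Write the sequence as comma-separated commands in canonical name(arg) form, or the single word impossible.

key: still facing N at the end — net rotation zero over 3 steps
begin: at (2,-2), heading north
step 1 (arc(left, 4)): at (-2,2), heading west
step 2 (straight(2)): at (-4,2), heading west
step 3 (spin(right)): at (-4,2), heading north
all 64 alternatives checked — unique.

arc(left, 4), straight(2), spin(right)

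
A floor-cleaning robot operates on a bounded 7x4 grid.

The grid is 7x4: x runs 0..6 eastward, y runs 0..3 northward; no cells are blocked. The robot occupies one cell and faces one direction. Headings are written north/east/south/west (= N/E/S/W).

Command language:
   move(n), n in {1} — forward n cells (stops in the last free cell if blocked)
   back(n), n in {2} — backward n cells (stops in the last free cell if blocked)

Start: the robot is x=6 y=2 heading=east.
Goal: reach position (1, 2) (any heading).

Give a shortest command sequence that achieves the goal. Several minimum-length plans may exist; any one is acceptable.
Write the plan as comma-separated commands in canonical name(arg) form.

back(2), move(1), back(2), back(2)

initial: x=6 y=2 heading=east
step 1 (back(2)): x=4 y=2 heading=east
step 2 (move(1)): x=5 y=2 heading=east
step 3 (back(2)): x=3 y=2 heading=east
step 4 (back(2)): x=1 y=2 heading=east
minimal: 4 command(s), checked below 4.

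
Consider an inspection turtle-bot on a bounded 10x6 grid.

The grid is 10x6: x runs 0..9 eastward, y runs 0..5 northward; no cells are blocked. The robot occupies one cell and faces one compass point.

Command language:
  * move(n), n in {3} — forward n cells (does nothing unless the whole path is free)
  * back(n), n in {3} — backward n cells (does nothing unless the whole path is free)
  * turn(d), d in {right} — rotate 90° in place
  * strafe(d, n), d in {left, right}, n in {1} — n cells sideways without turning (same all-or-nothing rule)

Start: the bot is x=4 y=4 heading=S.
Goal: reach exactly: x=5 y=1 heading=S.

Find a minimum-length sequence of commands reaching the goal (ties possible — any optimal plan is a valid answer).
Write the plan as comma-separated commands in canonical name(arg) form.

strafe(left, 1), move(3)

initial: x=4 y=4 heading=S
1. strafe(left, 1) → x=5 y=4 heading=S
2. move(3) → x=5 y=1 heading=S
no 1-step plan works, so 2 is optimal.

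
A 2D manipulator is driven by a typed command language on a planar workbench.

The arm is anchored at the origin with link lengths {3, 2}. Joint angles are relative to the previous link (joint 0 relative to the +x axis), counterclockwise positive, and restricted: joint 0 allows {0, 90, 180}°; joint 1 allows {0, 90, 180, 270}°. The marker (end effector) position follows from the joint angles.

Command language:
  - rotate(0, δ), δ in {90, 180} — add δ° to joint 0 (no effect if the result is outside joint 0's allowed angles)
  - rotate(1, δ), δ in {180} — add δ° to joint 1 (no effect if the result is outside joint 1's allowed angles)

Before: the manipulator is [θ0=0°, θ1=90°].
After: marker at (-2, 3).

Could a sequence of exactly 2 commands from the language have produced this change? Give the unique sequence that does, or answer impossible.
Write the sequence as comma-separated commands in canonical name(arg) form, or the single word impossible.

rotate(0, 90), rotate(0, 180)

key: order matters: swapping rotate(0, 90) and rotate(0, 180) lands elsewhere
initial: [θ0=0°, θ1=90°]
[1] after rotate(0, 90): [θ0=90°, θ1=90°]
[2] after rotate(0, 180): [θ0=90°, θ1=90°]
no rival 2-sequence matches.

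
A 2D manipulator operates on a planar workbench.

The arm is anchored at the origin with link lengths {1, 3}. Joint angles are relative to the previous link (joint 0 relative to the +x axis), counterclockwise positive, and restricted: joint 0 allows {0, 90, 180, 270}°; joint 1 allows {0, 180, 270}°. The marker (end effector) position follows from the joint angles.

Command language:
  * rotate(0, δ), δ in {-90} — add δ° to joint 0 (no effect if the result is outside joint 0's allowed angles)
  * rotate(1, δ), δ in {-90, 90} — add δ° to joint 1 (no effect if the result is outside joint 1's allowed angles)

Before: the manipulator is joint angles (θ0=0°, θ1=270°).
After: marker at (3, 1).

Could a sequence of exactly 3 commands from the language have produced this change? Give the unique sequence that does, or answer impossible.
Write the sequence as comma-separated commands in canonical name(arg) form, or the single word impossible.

rotate(0, -90), rotate(0, -90), rotate(0, -90)

start: joint angles (θ0=0°, θ1=270°)
[1] after rotate(0, -90): joint angles (θ0=270°, θ1=270°)
[2] after rotate(0, -90): joint angles (θ0=180°, θ1=270°)
[3] after rotate(0, -90): joint angles (θ0=90°, θ1=270°)
uniquely the one of 27 3-step routes that fits.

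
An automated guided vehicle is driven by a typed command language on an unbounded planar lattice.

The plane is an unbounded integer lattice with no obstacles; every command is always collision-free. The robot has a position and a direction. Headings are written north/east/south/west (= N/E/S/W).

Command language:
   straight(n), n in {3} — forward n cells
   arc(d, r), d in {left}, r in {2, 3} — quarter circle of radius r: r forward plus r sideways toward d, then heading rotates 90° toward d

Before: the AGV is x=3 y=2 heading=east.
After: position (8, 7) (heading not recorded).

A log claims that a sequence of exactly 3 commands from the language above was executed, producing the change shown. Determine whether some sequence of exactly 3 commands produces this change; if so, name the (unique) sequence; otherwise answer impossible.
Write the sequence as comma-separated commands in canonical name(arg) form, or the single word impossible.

from: x=3 y=2 heading=east
1. straight(3) → x=6 y=2 heading=east
2. arc(left, 2) → x=8 y=4 heading=north
3. straight(3) → x=8 y=7 heading=north
no rival 3-sequence matches.

straight(3), arc(left, 2), straight(3)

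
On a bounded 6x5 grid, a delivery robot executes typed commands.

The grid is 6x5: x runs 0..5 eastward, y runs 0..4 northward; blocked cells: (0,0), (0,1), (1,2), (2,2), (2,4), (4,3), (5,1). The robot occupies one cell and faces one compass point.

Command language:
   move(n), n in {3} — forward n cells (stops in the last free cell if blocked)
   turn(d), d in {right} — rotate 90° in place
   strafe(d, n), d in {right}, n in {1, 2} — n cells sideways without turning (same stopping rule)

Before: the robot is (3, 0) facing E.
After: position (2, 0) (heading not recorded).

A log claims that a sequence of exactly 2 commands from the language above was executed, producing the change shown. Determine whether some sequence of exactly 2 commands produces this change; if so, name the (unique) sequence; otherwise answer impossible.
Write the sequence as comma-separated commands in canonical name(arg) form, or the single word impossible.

turn(right), strafe(right, 1)

key: running strafe(right, 1) before turn(right) would end elsewhere — order is forced
start: (3, 0) facing E
[1] after turn(right): (3, 0) facing S
[2] after strafe(right, 1): (2, 0) facing S
no other 2-command option fits: unique.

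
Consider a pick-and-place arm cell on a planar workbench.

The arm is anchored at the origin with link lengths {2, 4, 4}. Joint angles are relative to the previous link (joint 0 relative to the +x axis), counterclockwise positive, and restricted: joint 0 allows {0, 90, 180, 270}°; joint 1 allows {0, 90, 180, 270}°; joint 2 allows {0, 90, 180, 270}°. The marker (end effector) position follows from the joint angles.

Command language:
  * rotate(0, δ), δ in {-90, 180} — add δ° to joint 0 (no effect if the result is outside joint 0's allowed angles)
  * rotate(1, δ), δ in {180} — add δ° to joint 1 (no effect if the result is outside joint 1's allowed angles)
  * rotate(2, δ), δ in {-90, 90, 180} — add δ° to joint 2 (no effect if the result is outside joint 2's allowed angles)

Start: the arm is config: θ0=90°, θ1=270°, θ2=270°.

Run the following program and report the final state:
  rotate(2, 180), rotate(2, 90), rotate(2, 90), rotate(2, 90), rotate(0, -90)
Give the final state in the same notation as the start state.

t0: config: θ0=90°, θ1=270°, θ2=270°
step 1 (rotate(2, 180)): config: θ0=90°, θ1=270°, θ2=90°
step 2 (rotate(2, 90)): config: θ0=90°, θ1=270°, θ2=180°
step 3 (rotate(2, 90)): config: θ0=90°, θ1=270°, θ2=270°
step 4 (rotate(2, 90)): config: θ0=90°, θ1=270°, θ2=0°
step 5 (rotate(0, -90)): config: θ0=0°, θ1=270°, θ2=0°

config: θ0=0°, θ1=270°, θ2=0°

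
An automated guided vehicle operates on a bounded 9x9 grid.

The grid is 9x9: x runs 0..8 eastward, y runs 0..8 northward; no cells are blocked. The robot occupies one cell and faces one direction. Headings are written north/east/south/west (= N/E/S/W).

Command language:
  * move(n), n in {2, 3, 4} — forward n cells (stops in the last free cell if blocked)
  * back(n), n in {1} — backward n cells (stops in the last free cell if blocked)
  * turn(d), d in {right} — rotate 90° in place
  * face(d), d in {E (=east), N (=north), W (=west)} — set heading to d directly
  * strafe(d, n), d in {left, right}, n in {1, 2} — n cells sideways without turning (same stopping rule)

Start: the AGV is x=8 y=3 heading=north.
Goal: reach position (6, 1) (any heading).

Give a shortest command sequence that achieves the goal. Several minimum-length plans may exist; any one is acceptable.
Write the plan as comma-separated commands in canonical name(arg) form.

face(W), strafe(left, 2), move(2)

start: x=8 y=3 heading=north
1. face(W) → x=8 y=3 heading=west
2. strafe(left, 2) → x=8 y=1 heading=west
3. move(2) → x=6 y=1 heading=west
minimal: 3 command(s), checked below 3.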